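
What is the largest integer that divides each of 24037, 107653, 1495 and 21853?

gcd(24037, 107653): 107653 = 4·24037 + 11505; 24037 = 2·11505 + 1027; 11505 = 11·1027 + 208; 1027 = 4·208 + 195; 208 = 1·195 + 13; 195 = 15·13 + 0 → 13
gcd(13, 1495): 1495 = 115·13 + 0 → 13
gcd(13, 21853): 21853 = 1681·13 + 0 → 13

13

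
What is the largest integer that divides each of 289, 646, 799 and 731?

gcd(289, 646): 646 = 2·289 + 68; 289 = 4·68 + 17; 68 = 4·17 + 0 → 17
gcd(17, 799): 799 = 47·17 + 0 → 17
gcd(17, 731): 731 = 43·17 + 0 → 17

17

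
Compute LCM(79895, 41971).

176488055

gcd first: 79895 = 1·41971 + 37924; 41971 = 1·37924 + 4047; 37924 = 9·4047 + 1501; 4047 = 2·1501 + 1045; 1501 = 1·1045 + 456; 1045 = 2·456 + 133; 456 = 3·133 + 57; 133 = 2·57 + 19; 57 = 3·19 + 0 → gcd = 19
lcm = 79895·41971/gcd = 3353273045/19 = 176488055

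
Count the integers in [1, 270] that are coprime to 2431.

214

Prime factors of 2431: 11, 13, 17. Count integers ≤ 270 divisible by none of them.
By inclusion–exclusion: 270 − ⌊270/11⌋ − ⌊270/13⌋ − ⌊270/17⌋ + ⌊270/143⌋ + ⌊270/187⌋ + ⌊270/221⌋ − ⌊270/2431⌋ = 214.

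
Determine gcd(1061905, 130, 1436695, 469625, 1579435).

1061905 = 5 · 13 · 17 · 31²; 130 = 2 · 5 · 13; 1436695 = 5 · 13 · 23 · 31²; 469625 = 5³ · 13 · 17²; 1579435 = 5 · 11 · 13 · 47²
gcd takes min exponent of each prime: 5 · 13 = 65

65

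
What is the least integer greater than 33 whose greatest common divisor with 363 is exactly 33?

Multiples of 33 above 33: 33·2, 33·3, … . Need the cofactor coprime to 363/33 = 11.
Checking s = 2, 3, … the first with gcd(s, 11) = 1 is s = 2, giving 66.

66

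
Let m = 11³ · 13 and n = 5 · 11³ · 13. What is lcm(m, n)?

86515

max exponent per prime: 5 · 11³ · 13 = 86515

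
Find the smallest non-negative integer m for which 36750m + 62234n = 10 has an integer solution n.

1033

Reduce mod 62234: 36750m ≡ 10 (mod 62234). With g = gcd(36750, 62234) = 2 dividing 10, divide through: 18375m ≡ 5 (mod 31117).
Since gcd(18375, 31117) = 1, m ≡ 5·(18375)⁻¹ ≡ 1033 (mod 31117). Smallest non-negative: 1033.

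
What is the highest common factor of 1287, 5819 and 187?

gcd(1287, 5819): 5819 = 4·1287 + 671; 1287 = 1·671 + 616; 671 = 1·616 + 55; 616 = 11·55 + 11; 55 = 5·11 + 0 → 11
gcd(11, 187): 187 = 17·11 + 0 → 11

11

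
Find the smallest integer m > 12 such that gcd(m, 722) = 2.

14

722 = 2·361. Any m with gcd(m, 722) = 2 is a multiple of 2, say 2s, with s coprime to 361.
Need s > 12/2, so s ≥ 7. First s ≥ 7 with gcd(s, 361) = 1 is s = 7. Thus m = 2·7 = 14.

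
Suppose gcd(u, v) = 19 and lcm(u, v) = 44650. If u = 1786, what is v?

u·v = gcd·lcm = 19·44650 = 848350, so v = 848350/1786 = 475.

475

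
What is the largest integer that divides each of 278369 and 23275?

931

Euclid: 278369 = 11·23275 + 22344; 23275 = 1·22344 + 931; 22344 = 24·931 + 0. Last nonzero remainder: 931.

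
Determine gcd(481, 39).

481 = 13 · 37
39 = 3 · 13
Common: 13 = 13

13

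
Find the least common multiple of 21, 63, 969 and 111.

21 = 3 · 7; 63 = 3² · 7; 969 = 3 · 17 · 19; 111 = 3 · 37
lcm takes max exponent of each prime: 3² · 7 · 17 · 19 · 37 = 752913

752913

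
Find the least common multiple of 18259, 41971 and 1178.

18259 = 19 · 31²; 41971 = 19 · 47²; 1178 = 2 · 19 · 31
lcm takes max exponent of each prime: 2 · 19 · 31² · 47² = 80668262

80668262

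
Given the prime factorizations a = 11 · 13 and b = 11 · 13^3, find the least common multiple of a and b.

24167

max exponent per prime: 11 · 13^3 = 24167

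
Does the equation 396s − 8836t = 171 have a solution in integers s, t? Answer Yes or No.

gcd(396, 8836): 8836 = 22·396 + 124; 396 = 3·124 + 24; 124 = 5·24 + 4; 24 = 6·4 + 0 → 4
4 does not divide 171, so a solution does not exist.

No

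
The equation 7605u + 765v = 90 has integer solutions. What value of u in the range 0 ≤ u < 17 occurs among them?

15

gcd(7605, 765) = 45 (Euclid: 7605 = 9·765 + 720; 765 = 1·720 + 45; 720 = 16·45 + 0), and 45 | 90.
Extended Euclid: 7605·(-1) + 765·(10) = 45. Scale by 2: u₀ = -2.
General solution u = u₀ + 17t; reducing mod 17 gives u = 15 (and v = -149).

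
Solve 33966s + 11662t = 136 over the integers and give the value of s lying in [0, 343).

320

Euclid: 33966 = 2·11662 + 10642; 11662 = 1·10642 + 1020; 10642 = 10·1020 + 442; 1020 = 2·442 + 136; 442 = 3·136 + 34; 136 = 4·34 + 0 → gcd = 34; 136 = 34·4.
Back-substitution yields 33966·(80) + 11662·(-233) = 34, so one solution is s = 80·4 = 320, t = -233·4 = -932.
Solutions in s differ by 11662/34 = 343; the one in [0, 343) is 320 mod 343 = 320.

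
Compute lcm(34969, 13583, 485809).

lcm(34969, 13583) = 34969·13583/gcd = 474983927/289 = 1643543
lcm(1643543, 485809) = 1643543·485809/gcd = 798447981287/289 = 2762795783

2762795783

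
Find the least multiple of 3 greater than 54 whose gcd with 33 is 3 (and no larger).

57

33 = 3·11. Any m with gcd(m, 33) = 3 is a multiple of 3, say 3s, with s coprime to 11.
Need s > 54/3, so s ≥ 19. First s ≥ 19 with gcd(s, 11) = 1 is s = 19. Thus m = 3·19 = 57.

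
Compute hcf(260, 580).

260 = 2² · 5 · 13
580 = 2² · 5 · 29
Common: 2² · 5 = 20

20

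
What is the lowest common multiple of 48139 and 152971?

80921659

48139 = 7 · 13 · 23²; 152971 = 7 · 13 · 41²
max exponents: 7 · 13 · 23² · 41² = 80921659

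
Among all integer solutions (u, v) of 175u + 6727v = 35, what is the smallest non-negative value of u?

769

Euclid: 6727 = 38·175 + 77; 175 = 2·77 + 21; 77 = 3·21 + 14; 21 = 1·14 + 7; 14 = 2·7 + 0 → gcd = 7; 35 = 7·5.
Back-substitution yields 175·(346) + 6727·(-9) = 7, so one solution is u = 346·5 = 1730, v = -9·5 = -45.
Solutions in u differ by 6727/7 = 961; the one in [0, 961) is 1730 mod 961 = 769.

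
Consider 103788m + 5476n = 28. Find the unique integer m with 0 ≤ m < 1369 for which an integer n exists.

663

Euclid: 103788 = 18·5476 + 5220; 5476 = 1·5220 + 256; 5220 = 20·256 + 100; 256 = 2·100 + 56; 100 = 1·56 + 44; 56 = 1·44 + 12; 44 = 3·12 + 8; 12 = 1·8 + 4; 8 = 2·4 + 0 → gcd = 4; 28 = 4·7.
Back-substitution yields 103788·(-492) + 5476·(9325) = 4, so one solution is m = -492·7 = -3444, n = 9325·7 = 65275.
Solutions in m differ by 5476/4 = 1369; the one in [0, 1369) is -3444 mod 1369 = 663.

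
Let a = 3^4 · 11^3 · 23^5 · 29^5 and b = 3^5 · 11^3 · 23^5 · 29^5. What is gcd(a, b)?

14232862177751103777

min exponent per shared prime: 3^4 · 11^3 · 23^5 · 29^5 = 14232862177751103777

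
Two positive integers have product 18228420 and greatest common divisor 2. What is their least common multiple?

Since gcd(u,v)·lcm(u,v) = uv, lcm = 18228420/2 = 9114210.

9114210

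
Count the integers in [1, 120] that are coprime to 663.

Prime factors of 663: 3, 13, 17. Count integers ≤ 120 divisible by none of them.
By inclusion–exclusion: 120 − ⌊120/3⌋ − ⌊120/13⌋ − ⌊120/17⌋ + ⌊120/39⌋ + ⌊120/51⌋ + ⌊120/221⌋ − ⌊120/663⌋ = 69.

69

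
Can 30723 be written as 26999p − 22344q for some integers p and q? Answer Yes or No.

Yes

gcd(26999, 22344): 26999 = 1·22344 + 4655; 22344 = 4·4655 + 3724; 4655 = 1·3724 + 931; 3724 = 4·931 + 0 → 931
931 divides 30723, so a solution exists.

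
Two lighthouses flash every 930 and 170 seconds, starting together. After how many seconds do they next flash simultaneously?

15810

gcd first: 930 = 5·170 + 80; 170 = 2·80 + 10; 80 = 8·10 + 0 → gcd = 10
lcm = 930·170/gcd = 158100/10 = 15810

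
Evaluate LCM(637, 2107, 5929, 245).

16571555

637 = 7² · 13; 2107 = 7² · 43; 5929 = 7² · 11²; 245 = 5 · 7²
lcm takes max exponent of each prime: 5 · 7² · 11² · 13 · 43 = 16571555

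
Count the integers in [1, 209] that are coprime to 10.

10 = 2·5. Inclusion–exclusion on these primes:
209 − ⌊209/2⌋ − ⌊209/5⌋ + ⌊209/10⌋ = 84

84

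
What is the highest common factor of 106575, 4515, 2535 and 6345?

15

gcd(106575, 4515): 106575 = 23·4515 + 2730; 4515 = 1·2730 + 1785; 2730 = 1·1785 + 945; 1785 = 1·945 + 840; 945 = 1·840 + 105; 840 = 8·105 + 0 → 105
gcd(105, 2535): 2535 = 24·105 + 15; 105 = 7·15 + 0 → 15
gcd(15, 6345): 6345 = 423·15 + 0 → 15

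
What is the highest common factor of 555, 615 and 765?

gcd(555, 615): 615 = 1·555 + 60; 555 = 9·60 + 15; 60 = 4·15 + 0 → 15
gcd(15, 765): 765 = 51·15 + 0 → 15

15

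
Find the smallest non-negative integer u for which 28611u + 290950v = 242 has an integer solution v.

1322

Euclid: 290950 = 10·28611 + 4840; 28611 = 5·4840 + 4411; 4840 = 1·4411 + 429; 4411 = 10·429 + 121; 429 = 3·121 + 66; 121 = 1·66 + 55; 66 = 1·55 + 11; 55 = 5·11 + 0 → gcd = 11; 242 = 11·22.
Back-substitution yields 28611·(-4749) + 290950·(467) = 11, so one solution is u = -4749·22 = -104478, v = 467·22 = 10274.
Solutions in u differ by 290950/11 = 26450; the one in [0, 26450) is -104478 mod 26450 = 1322.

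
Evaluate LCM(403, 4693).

145483

gcd first: 4693 = 11·403 + 260; 403 = 1·260 + 143; 260 = 1·143 + 117; 143 = 1·117 + 26; 117 = 4·26 + 13; 26 = 2·13 + 0 → gcd = 13
lcm = 403·4693/gcd = 1891279/13 = 145483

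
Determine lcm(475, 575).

10925

gcd first: 575 = 1·475 + 100; 475 = 4·100 + 75; 100 = 1·75 + 25; 75 = 3·25 + 0 → gcd = 25
lcm = 475·575/gcd = 273125/25 = 10925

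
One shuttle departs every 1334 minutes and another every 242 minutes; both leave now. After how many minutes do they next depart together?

1334 = 2 · 23 · 29; 242 = 2 · 11²
max exponents: 2 · 11² · 23 · 29 = 161414

161414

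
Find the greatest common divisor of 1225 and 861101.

1

Euclid: 861101 = 702·1225 + 1151; 1225 = 1·1151 + 74; 1151 = 15·74 + 41; 74 = 1·41 + 33; 41 = 1·33 + 8; 33 = 4·8 + 1; 8 = 8·1 + 0. Last nonzero remainder: 1.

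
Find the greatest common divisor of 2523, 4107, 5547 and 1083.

3

gcd(2523, 4107): 4107 = 1·2523 + 1584; 2523 = 1·1584 + 939; 1584 = 1·939 + 645; 939 = 1·645 + 294; 645 = 2·294 + 57; 294 = 5·57 + 9; 57 = 6·9 + 3; 9 = 3·3 + 0 → 3
gcd(3, 5547): 5547 = 1849·3 + 0 → 3
gcd(3, 1083): 1083 = 361·3 + 0 → 3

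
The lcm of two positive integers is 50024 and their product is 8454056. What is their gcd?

169

gcd·lcm = product, so gcd = 8454056/50024 = 169.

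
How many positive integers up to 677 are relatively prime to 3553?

Prime factors of 3553: 11, 17, 19. Count integers ≤ 677 divisible by none of them.
By inclusion–exclusion: 677 − ⌊677/11⌋ − ⌊677/17⌋ − ⌊677/19⌋ + ⌊677/187⌋ + ⌊677/209⌋ + ⌊677/323⌋ − ⌊677/3553⌋ = 550.

550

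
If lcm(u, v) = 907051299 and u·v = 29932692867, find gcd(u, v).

From gcd × lcm = uv: gcd = 29932692867 / 907051299 = 33.

33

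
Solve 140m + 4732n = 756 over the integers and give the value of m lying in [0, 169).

Euclid: 4732 = 33·140 + 112; 140 = 1·112 + 28; 112 = 4·28 + 0 → gcd = 28; 756 = 28·27.
Back-substitution yields 140·(34) + 4732·(-1) = 28, so one solution is m = 34·27 = 918, n = -1·27 = -27.
Solutions in m differ by 4732/28 = 169; the one in [0, 169) is 918 mod 169 = 73.

73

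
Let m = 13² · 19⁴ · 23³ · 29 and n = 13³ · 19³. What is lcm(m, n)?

101024327168791

max exponent per prime: 13³ · 19⁴ · 23³ · 29 = 101024327168791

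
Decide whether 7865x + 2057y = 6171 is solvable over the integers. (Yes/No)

By Bézout, 7865x + 2057y = 6171 has integer solutions iff gcd(7865, 2057) | 6171.
Euclid: 7865 = 3·2057 + 1694; 2057 = 1·1694 + 363; 1694 = 4·363 + 242; 363 = 1·242 + 121; 242 = 2·121 + 0. gcd = 121; 6171 mod 121 = 0. Yes.

Yes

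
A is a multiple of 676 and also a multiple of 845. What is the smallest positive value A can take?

gcd first: 845 = 1·676 + 169; 676 = 4·169 + 0 → gcd = 169
lcm = 676·845/gcd = 571220/169 = 3380

3380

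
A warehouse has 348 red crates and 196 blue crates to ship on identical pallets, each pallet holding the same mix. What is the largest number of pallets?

Euclid: 348 = 1·196 + 152; 196 = 1·152 + 44; 152 = 3·44 + 20; 44 = 2·20 + 4; 20 = 5·4 + 0. Last nonzero remainder: 4.

4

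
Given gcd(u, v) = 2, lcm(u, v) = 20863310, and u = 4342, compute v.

9610

u·v = gcd·lcm = 2·20863310 = 41726620, so v = 41726620/4342 = 9610.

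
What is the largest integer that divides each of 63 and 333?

9

Euclid: 333 = 5·63 + 18; 63 = 3·18 + 9; 18 = 2·9 + 0. Last nonzero remainder: 9.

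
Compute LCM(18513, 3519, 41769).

18513 = 3² · 11² · 17; 3519 = 3² · 17 · 23; 41769 = 3³ · 7 · 13 · 17
lcm takes max exponent of each prime: 3³ · 7 · 11² · 13 · 17 · 23 = 116243127

116243127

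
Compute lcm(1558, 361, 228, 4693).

2308956

1558 = 2 · 19 · 41; 361 = 19²; 228 = 2² · 3 · 19; 4693 = 13 · 19²
lcm takes max exponent of each prime: 2² · 3 · 13 · 19² · 41 = 2308956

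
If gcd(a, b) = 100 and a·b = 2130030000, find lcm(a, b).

21300300

Since gcd(a,b)·lcm(a,b) = ab, lcm = 2130030000/100 = 21300300.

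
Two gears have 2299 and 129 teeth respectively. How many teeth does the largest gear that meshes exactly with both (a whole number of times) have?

2299 = 11² · 19
129 = 3 · 43
Common: 1 = 1

1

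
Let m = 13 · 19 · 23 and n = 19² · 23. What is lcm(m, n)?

107939

max exponent per prime: 13 · 19² · 23 = 107939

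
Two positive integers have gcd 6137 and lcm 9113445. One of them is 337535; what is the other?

165699

a·b = gcd·lcm = 6137·9113445 = 55929211965, so b = 55929211965/337535 = 165699.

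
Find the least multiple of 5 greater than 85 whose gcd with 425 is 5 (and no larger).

90

gcd(m, 425) = 5 forces 5 | m; write m = 5s. Then gcd(5s, 5·85) = 5·gcd(s, 85), so need gcd(s, 85) = 1.
5s > 85 gives s ≥ 18. The least s ≥ 18 coprime to 85 is 18, so m = 5·18 = 90.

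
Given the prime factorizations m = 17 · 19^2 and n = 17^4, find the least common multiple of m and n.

30151081

max exponent per prime: 17^4 · 19^2 = 30151081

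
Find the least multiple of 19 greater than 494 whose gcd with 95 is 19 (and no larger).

513

Multiples of 19 above 494: 19·27, 19·28, … . Need the cofactor coprime to 95/19 = 5.
Checking s = 27, 28, … the first with gcd(s, 5) = 1 is s = 27, giving 513.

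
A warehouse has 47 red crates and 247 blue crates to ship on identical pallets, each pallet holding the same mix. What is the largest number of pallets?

1

47 = 47
247 = 13 · 19
Common: 1 = 1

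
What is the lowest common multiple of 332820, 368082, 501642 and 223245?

7776545788517220

332820 = 2² · 3² · 5 · 43²; 368082 = 2 · 3² · 11² · 13²; 501642 = 2 · 3² · 29 · 31²; 223245 = 3² · 5 · 11² · 41
lcm takes max exponent of each prime: 2² · 3² · 5 · 11² · 13² · 29 · 31² · 41 · 43² = 7776545788517220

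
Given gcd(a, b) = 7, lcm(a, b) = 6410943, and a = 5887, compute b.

7623

a·b = gcd·lcm = 7·6410943 = 44876601, so b = 44876601/5887 = 7623.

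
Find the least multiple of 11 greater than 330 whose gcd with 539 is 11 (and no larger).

341

539 = 11·49. Any m with gcd(m, 539) = 11 is a multiple of 11, say 11s, with s coprime to 49.
Need s > 330/11, so s ≥ 31. First s ≥ 31 with gcd(s, 49) = 1 is s = 31. Thus m = 11·31 = 341.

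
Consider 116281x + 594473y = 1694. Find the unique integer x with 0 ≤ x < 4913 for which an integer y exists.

gcd(116281, 594473) = 121 (Euclid: 594473 = 5·116281 + 13068; 116281 = 8·13068 + 11737; 13068 = 1·11737 + 1331; 11737 = 8·1331 + 1089; 1331 = 1·1089 + 242; 1089 = 4·242 + 121; 242 = 2·121 + 0), and 121 | 1694.
Extended Euclid: 116281·(2229) + 594473·(-436) = 121. Scale by 14: x₀ = 31206.
General solution x = x₀ + 4913t; reducing mod 4913 gives x = 1728 (and y = -338).

1728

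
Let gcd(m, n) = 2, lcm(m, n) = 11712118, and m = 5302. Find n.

4418

Using mn = gcd(m,n)·lcm(m,n) = 2·11712118 = 23424236, we get n = 23424236/5302 = 4418.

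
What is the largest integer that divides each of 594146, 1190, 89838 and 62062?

594146 = 2 · 7 · 31 · 37²; 1190 = 2 · 5 · 7 · 17; 89838 = 2 · 3² · 7 · 23 · 31; 62062 = 2 · 7 · 11 · 13 · 31
gcd takes min exponent of each prime: 2 · 7 = 14

14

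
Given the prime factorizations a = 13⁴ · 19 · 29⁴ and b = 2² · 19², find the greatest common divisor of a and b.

19

min exponent per shared prime: 19 = 19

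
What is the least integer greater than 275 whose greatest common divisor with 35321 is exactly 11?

35321 = 11·3211. Any x with gcd(x, 35321) = 11 is a multiple of 11, say 11s, with s coprime to 3211.
Need s > 275/11, so s ≥ 26. First s ≥ 26 with gcd(s, 3211) = 1 is s = 27. Thus x = 11·27 = 297.

297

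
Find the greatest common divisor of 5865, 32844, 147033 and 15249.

51

gcd(5865, 32844): 32844 = 5·5865 + 3519; 5865 = 1·3519 + 2346; 3519 = 1·2346 + 1173; 2346 = 2·1173 + 0 → 1173
gcd(1173, 147033): 147033 = 125·1173 + 408; 1173 = 2·408 + 357; 408 = 1·357 + 51; 357 = 7·51 + 0 → 51
gcd(51, 15249): 15249 = 299·51 + 0 → 51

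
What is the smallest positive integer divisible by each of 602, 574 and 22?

271502

602 = 2 · 7 · 43; 574 = 2 · 7 · 41; 22 = 2 · 11
lcm takes max exponent of each prime: 2 · 7 · 11 · 41 · 43 = 271502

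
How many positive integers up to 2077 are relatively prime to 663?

1203

Prime factors of 663: 3, 13, 17. Count integers ≤ 2077 divisible by none of them.
By inclusion–exclusion: 2077 − ⌊2077/3⌋ − ⌊2077/13⌋ − ⌊2077/17⌋ + ⌊2077/39⌋ + ⌊2077/51⌋ + ⌊2077/221⌋ − ⌊2077/663⌋ = 1203.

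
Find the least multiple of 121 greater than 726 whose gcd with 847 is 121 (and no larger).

968

847 = 121·7. Any x with gcd(x, 847) = 121 is a multiple of 121, say 121s, with s coprime to 7.
Need s > 726/121, so s ≥ 7. First s ≥ 7 with gcd(s, 7) = 1 is s = 8. Thus x = 121·8 = 968.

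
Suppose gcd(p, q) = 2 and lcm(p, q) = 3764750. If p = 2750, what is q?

2738

p·q = gcd·lcm = 2·3764750 = 7529500, so q = 7529500/2750 = 2738.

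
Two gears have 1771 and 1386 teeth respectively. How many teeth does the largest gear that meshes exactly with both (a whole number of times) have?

1771 = 7 · 11 · 23
1386 = 2 · 3² · 7 · 11
Common: 7 · 11 = 77

77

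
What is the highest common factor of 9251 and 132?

11

9251 = 11 · 29²
132 = 2² · 3 · 11
Common: 11 = 11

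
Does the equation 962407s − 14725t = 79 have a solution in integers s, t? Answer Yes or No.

No

gcd(962407, 14725): 962407 = 65·14725 + 5282; 14725 = 2·5282 + 4161; 5282 = 1·4161 + 1121; 4161 = 3·1121 + 798; 1121 = 1·798 + 323; 798 = 2·323 + 152; 323 = 2·152 + 19; 152 = 8·19 + 0 → 19
19 does not divide 79, so a solution does not exist.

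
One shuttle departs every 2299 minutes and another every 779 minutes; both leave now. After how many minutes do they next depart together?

94259

2299 = 11² · 19; 779 = 19 · 41
max exponents: 11² · 19 · 41 = 94259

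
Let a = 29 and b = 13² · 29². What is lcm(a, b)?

max exponent per prime: 13² · 29² = 142129

142129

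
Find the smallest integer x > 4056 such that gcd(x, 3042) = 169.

gcd(x, 3042) = 169 forces 169 | x; write x = 169s. Then gcd(169s, 169·18) = 169·gcd(s, 18), so need gcd(s, 18) = 1.
169s > 4056 gives s ≥ 25. The least s ≥ 25 coprime to 18 is 25, so x = 169·25 = 4225.

4225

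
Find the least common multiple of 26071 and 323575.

8435923825

26071 = 29² · 31; 323575 = 5² · 7 · 43²
max exponents: 5² · 7 · 29² · 31 · 43² = 8435923825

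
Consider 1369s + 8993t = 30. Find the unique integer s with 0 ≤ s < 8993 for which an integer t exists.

Reduce mod 8993: 1369s ≡ 30 (mod 8993). With g = gcd(1369, 8993) = 1 dividing 30, divide through: 1369s ≡ 30 (mod 8993).
Since gcd(1369, 8993) = 1, s ≡ 30·(1369)⁻¹ ≡ 6707 (mod 8993). Smallest non-negative: 6707.

6707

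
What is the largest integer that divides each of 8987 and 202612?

Euclid: 202612 = 22·8987 + 4898; 8987 = 1·4898 + 4089; 4898 = 1·4089 + 809; 4089 = 5·809 + 44; 809 = 18·44 + 17; 44 = 2·17 + 10; 17 = 1·10 + 7; 10 = 1·7 + 3; 7 = 2·3 + 1; 3 = 3·1 + 0. Last nonzero remainder: 1.

1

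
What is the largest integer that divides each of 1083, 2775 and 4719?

1083 = 3 · 19²; 2775 = 3 · 5² · 37; 4719 = 3 · 11² · 13
gcd takes min exponent of each prime: 3 = 3

3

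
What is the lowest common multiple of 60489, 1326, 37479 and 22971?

37551934134

lcm(60489, 1326) = 60489·1326/gcd = 80208414/39 = 2056626
lcm(2056626, 37479) = 2056626·37479/gcd = 77080285854/39 = 1976417586
lcm(1976417586, 22971) = 1976417586·22971/gcd = 45400288368006/1209 = 37551934134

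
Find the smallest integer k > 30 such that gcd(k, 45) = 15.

60

45 = 15·3. Any k with gcd(k, 45) = 15 is a multiple of 15, say 15s, with s coprime to 3.
Need s > 30/15, so s ≥ 3. First s ≥ 3 with gcd(s, 3) = 1 is s = 4. Thus k = 15·4 = 60.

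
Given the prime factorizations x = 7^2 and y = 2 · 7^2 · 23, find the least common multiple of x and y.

2254

max exponent per prime: 2 · 7^2 · 23 = 2254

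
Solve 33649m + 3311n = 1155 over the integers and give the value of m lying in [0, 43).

39

Euclid: 33649 = 10·3311 + 539; 3311 = 6·539 + 77; 539 = 7·77 + 0 → gcd = 77; 1155 = 77·15.
Back-substitution yields 33649·(-6) + 3311·(61) = 77, so one solution is m = -6·15 = -90, n = 61·15 = 915.
Solutions in m differ by 3311/77 = 43; the one in [0, 43) is -90 mod 43 = 39.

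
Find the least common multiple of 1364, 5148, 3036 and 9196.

767139516

1364 = 2² · 11 · 31; 5148 = 2² · 3² · 11 · 13; 3036 = 2² · 3 · 11 · 23; 9196 = 2² · 11² · 19
lcm takes max exponent of each prime: 2² · 3² · 11² · 13 · 19 · 23 · 31 = 767139516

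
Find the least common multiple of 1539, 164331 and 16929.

16268769

1539 = 3⁴ · 19; 164331 = 3² · 19 · 31²; 16929 = 3⁴ · 11 · 19
lcm takes max exponent of each prime: 3⁴ · 11 · 19 · 31² = 16268769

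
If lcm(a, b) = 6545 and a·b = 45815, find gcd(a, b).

7

gcd·lcm = product, so gcd = 45815/6545 = 7.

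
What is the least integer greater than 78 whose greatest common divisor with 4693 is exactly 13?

91

Multiples of 13 above 78: 13·7, 13·8, … . Need the cofactor coprime to 4693/13 = 361.
Checking s = 7, 8, … the first with gcd(s, 361) = 1 is s = 7, giving 91.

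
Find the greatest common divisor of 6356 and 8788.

4

6356 = 2² · 7 · 227
8788 = 2² · 13³
Common: 2² = 4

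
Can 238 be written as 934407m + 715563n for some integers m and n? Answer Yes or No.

No

By Bézout, 934407m + 715563n = 238 has integer solutions iff gcd(934407, 715563) | 238.
Euclid: 934407 = 1·715563 + 218844; 715563 = 3·218844 + 59031; 218844 = 3·59031 + 41751; 59031 = 1·41751 + 17280; 41751 = 2·17280 + 7191; 17280 = 2·7191 + 2898; 7191 = 2·2898 + 1395; 2898 = 2·1395 + 108; 1395 = 12·108 + 99; 108 = 1·99 + 9; 99 = 11·9 + 0. gcd = 9; 238 mod 9 = 4. No.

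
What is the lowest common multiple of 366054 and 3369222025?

20215332150

366054 = 2 · 3 · 13² · 19²; 3369222025 = 5² · 13² · 19² · 47²
max exponents: 2 · 3 · 5² · 13² · 19² · 47² = 20215332150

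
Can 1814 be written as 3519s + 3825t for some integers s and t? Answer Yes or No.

gcd(3519, 3825): 3825 = 1·3519 + 306; 3519 = 11·306 + 153; 306 = 2·153 + 0 → 153
153 does not divide 1814, so a solution does not exist.

No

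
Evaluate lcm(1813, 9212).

gcd first: 9212 = 5·1813 + 147; 1813 = 12·147 + 49; 147 = 3·49 + 0 → gcd = 49
lcm = 1813·9212/gcd = 16701356/49 = 340844

340844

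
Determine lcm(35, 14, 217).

2170

35 = 5 · 7; 14 = 2 · 7; 217 = 7 · 31
lcm takes max exponent of each prime: 2 · 5 · 7 · 31 = 2170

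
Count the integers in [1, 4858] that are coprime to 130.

1793

130 = 2·5·13. Inclusion–exclusion on these primes:
4858 − ⌊4858/2⌋ − ⌊4858/5⌋ − ⌊4858/13⌋ + ⌊4858/10⌋ + ⌊4858/26⌋ + ⌊4858/65⌋ − ⌊4858/130⌋ = 1793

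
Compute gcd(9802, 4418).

2

9802 = 2 · 13² · 29
4418 = 2 · 47²
Common: 2 = 2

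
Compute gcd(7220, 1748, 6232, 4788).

gcd(7220, 1748): 7220 = 4·1748 + 228; 1748 = 7·228 + 152; 228 = 1·152 + 76; 152 = 2·76 + 0 → 76
gcd(76, 6232): 6232 = 82·76 + 0 → 76
gcd(76, 4788): 4788 = 63·76 + 0 → 76

76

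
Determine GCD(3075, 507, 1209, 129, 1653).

3075 = 3 · 5² · 41; 507 = 3 · 13²; 1209 = 3 · 13 · 31; 129 = 3 · 43; 1653 = 3 · 19 · 29
gcd takes min exponent of each prime: 3 = 3

3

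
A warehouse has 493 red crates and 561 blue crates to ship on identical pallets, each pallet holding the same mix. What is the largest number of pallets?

17

Euclid: 561 = 1·493 + 68; 493 = 7·68 + 17; 68 = 4·17 + 0. Last nonzero remainder: 17.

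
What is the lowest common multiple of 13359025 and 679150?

gcd first: 13359025 = 19·679150 + 455175; 679150 = 1·455175 + 223975; 455175 = 2·223975 + 7225; 223975 = 31·7225 + 0 → gcd = 7225
lcm = 13359025·679150/gcd = 9072781828750/7225 = 1255748350

1255748350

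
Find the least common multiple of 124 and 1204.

37324

gcd first: 1204 = 9·124 + 88; 124 = 1·88 + 36; 88 = 2·36 + 16; 36 = 2·16 + 4; 16 = 4·4 + 0 → gcd = 4
lcm = 124·1204/gcd = 149296/4 = 37324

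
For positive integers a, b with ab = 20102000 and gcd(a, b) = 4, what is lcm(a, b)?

For any two positive integers, gcd × lcm equals their product. Hence lcm = 20102000 / 4 = 5025500.

5025500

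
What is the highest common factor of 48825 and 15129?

48825 = 3² · 5² · 7 · 31
15129 = 3² · 41²
Common: 3² = 9

9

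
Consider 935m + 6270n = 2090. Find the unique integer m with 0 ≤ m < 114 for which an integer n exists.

76

Reduce mod 6270: 935m ≡ 2090 (mod 6270). With g = gcd(935, 6270) = 55 dividing 2090, divide through: 17m ≡ 38 (mod 114).
Since gcd(17, 114) = 1, m ≡ 38·(17)⁻¹ ≡ 76 (mod 114). Smallest non-negative: 76.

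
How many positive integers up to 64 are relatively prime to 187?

56

Prime factors of 187: 11, 17. Count integers ≤ 64 divisible by none of them.
By inclusion–exclusion: 64 − ⌊64/11⌋ − ⌊64/17⌋ + ⌊64/187⌋ = 56.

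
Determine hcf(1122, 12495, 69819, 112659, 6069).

1122 = 2 · 3 · 11 · 17; 12495 = 3 · 5 · 7² · 17; 69819 = 3 · 17 · 37²; 112659 = 3 · 17 · 47²; 6069 = 3 · 7 · 17²
gcd takes min exponent of each prime: 3 · 17 = 51

51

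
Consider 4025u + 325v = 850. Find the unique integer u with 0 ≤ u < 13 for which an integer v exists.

Euclid: 4025 = 12·325 + 125; 325 = 2·125 + 75; 125 = 1·75 + 50; 75 = 1·50 + 25; 50 = 2·25 + 0 → gcd = 25; 850 = 25·34.
Back-substitution yields 4025·(-5) + 325·(62) = 25, so one solution is u = -5·34 = -170, v = 62·34 = 2108.
Solutions in u differ by 325/25 = 13; the one in [0, 13) is -170 mod 13 = 12.

12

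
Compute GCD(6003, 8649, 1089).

gcd(6003, 8649): 8649 = 1·6003 + 2646; 6003 = 2·2646 + 711; 2646 = 3·711 + 513; 711 = 1·513 + 198; 513 = 2·198 + 117; 198 = 1·117 + 81; 117 = 1·81 + 36; 81 = 2·36 + 9; 36 = 4·9 + 0 → 9
gcd(9, 1089): 1089 = 121·9 + 0 → 9

9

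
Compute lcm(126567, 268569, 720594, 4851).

126567 = 3² · 7³ · 41; 268569 = 3³ · 7³ · 29; 720594 = 2 · 3² · 7² · 19 · 43; 4851 = 3² · 7² · 11
lcm takes max exponent of each prime: 2 · 3³ · 7³ · 11 · 19 · 29 · 41 · 43 = 197917627446

197917627446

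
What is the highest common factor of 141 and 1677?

Euclid: 1677 = 11·141 + 126; 141 = 1·126 + 15; 126 = 8·15 + 6; 15 = 2·6 + 3; 6 = 2·3 + 0. Last nonzero remainder: 3.

3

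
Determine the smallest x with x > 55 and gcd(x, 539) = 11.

gcd(x, 539) = 11 forces 11 | x; write x = 11s. Then gcd(11s, 11·49) = 11·gcd(s, 49), so need gcd(s, 49) = 1.
11s > 55 gives s ≥ 6. The least s ≥ 6 coprime to 49 is 6, so x = 11·6 = 66.

66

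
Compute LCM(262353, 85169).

262353 = 3 · 7 · 13 · 31²; 85169 = 7 · 23³
max exponents: 3 · 7 · 13 · 23³ · 31² = 3192048951

3192048951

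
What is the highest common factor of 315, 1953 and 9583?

gcd(315, 1953): 1953 = 6·315 + 63; 315 = 5·63 + 0 → 63
gcd(63, 9583): 9583 = 152·63 + 7; 63 = 9·7 + 0 → 7

7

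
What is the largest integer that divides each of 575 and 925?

Euclid: 925 = 1·575 + 350; 575 = 1·350 + 225; 350 = 1·225 + 125; 225 = 1·125 + 100; 125 = 1·100 + 25; 100 = 4·25 + 0. Last nonzero remainder: 25.

25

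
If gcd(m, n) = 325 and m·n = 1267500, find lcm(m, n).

3900

gcd·lcm = product, so lcm = 1267500/325 = 3900.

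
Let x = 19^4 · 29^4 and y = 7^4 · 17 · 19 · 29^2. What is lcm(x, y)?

max exponent per prime: 7^4 · 17 · 19^4 · 29^4 = 3762248492443217

3762248492443217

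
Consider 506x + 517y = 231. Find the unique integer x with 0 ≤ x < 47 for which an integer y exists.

26

Euclid: 517 = 1·506 + 11; 506 = 46·11 + 0 → gcd = 11; 231 = 11·21.
Back-substitution yields 506·(-1) + 517·(1) = 11, so one solution is x = -1·21 = -21, y = 1·21 = 21.
Solutions in x differ by 517/11 = 47; the one in [0, 47) is -21 mod 47 = 26.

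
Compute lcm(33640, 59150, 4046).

57505393400

33640 = 2³ · 5 · 29²; 59150 = 2 · 5² · 7 · 13²; 4046 = 2 · 7 · 17²
lcm takes max exponent of each prime: 2³ · 5² · 7 · 13² · 17² · 29² = 57505393400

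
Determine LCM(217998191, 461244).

gcd first: 217998191 = 472·461244 + 291023; 461244 = 1·291023 + 170221; 291023 = 1·170221 + 120802; 170221 = 1·120802 + 49419; 120802 = 2·49419 + 21964; 49419 = 2·21964 + 5491; 21964 = 4·5491 + 0 → gcd = 5491
lcm = 217998191·461244/gcd = 100550357609604/5491 = 18311848044

18311848044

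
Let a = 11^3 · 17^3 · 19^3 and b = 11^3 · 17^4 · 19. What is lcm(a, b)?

762490687409

max exponent per prime: 11^3 · 17^4 · 19^3 = 762490687409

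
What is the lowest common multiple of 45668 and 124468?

1421051156

45668 = 2² · 7² · 233; 124468 = 2² · 29² · 37
max exponents: 2² · 7² · 29² · 37 · 233 = 1421051156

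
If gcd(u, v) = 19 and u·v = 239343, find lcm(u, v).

12597

For any two positive integers, gcd × lcm equals their product. Hence lcm = 239343 / 19 = 12597.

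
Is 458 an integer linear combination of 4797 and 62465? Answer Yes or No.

No

By Bézout, 4797x − 62465y = 458 has integer solutions iff gcd(4797, 62465) | 458.
Euclid: 62465 = 13·4797 + 104; 4797 = 46·104 + 13; 104 = 8·13 + 0. gcd = 13; 458 mod 13 = 3. No.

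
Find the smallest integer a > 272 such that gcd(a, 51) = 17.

289

51 = 17·3. Any a with gcd(a, 51) = 17 is a multiple of 17, say 17s, with s coprime to 3.
Need s > 272/17, so s ≥ 17. First s ≥ 17 with gcd(s, 3) = 1 is s = 17. Thus a = 17·17 = 289.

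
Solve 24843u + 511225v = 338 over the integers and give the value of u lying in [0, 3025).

gcd(24843, 511225) = 169 (Euclid: 511225 = 20·24843 + 14365; 24843 = 1·14365 + 10478; 14365 = 1·10478 + 3887; 10478 = 2·3887 + 2704; 3887 = 1·2704 + 1183; 2704 = 2·1183 + 338; 1183 = 3·338 + 169; 338 = 2·169 + 0), and 169 | 338.
Extended Euclid: 24843·(-1317) + 511225·(64) = 169. Scale by 2: u₀ = -2634.
General solution u = u₀ + 3025t; reducing mod 3025 gives u = 391 (and v = -19).

391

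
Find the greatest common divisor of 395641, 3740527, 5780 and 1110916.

gcd(395641, 3740527): 3740527 = 9·395641 + 179758; 395641 = 2·179758 + 36125; 179758 = 4·36125 + 35258; 36125 = 1·35258 + 867; 35258 = 40·867 + 578; 867 = 1·578 + 289; 578 = 2·289 + 0 → 289
gcd(289, 5780): 5780 = 20·289 + 0 → 289
gcd(289, 1110916): 1110916 = 3844·289 + 0 → 289

289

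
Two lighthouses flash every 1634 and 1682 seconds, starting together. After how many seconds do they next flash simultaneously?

1634 = 2 · 19 · 43; 1682 = 2 · 29²
max exponents: 2 · 19 · 29² · 43 = 1374194

1374194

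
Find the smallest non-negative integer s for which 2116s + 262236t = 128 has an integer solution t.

Reduce mod 262236: 2116s ≡ 128 (mod 262236). With g = gcd(2116, 262236) = 4 dividing 128, divide through: 529s ≡ 32 (mod 65559).
Since gcd(529, 65559) = 1, s ≡ 32·(529)⁻¹ ≡ 42632 (mod 65559). Smallest non-negative: 42632.

42632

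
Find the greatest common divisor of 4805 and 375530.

Euclid: 375530 = 78·4805 + 740; 4805 = 6·740 + 365; 740 = 2·365 + 10; 365 = 36·10 + 5; 10 = 2·5 + 0. Last nonzero remainder: 5.

5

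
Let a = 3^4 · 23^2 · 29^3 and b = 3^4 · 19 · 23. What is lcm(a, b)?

19855840959

max exponent per prime: 3^4 · 19 · 23^2 · 29^3 = 19855840959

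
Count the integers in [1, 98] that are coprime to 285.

50

Prime factors of 285: 3, 5, 19. Count integers ≤ 98 divisible by none of them.
By inclusion–exclusion: 98 − ⌊98/3⌋ − ⌊98/5⌋ − ⌊98/19⌋ + ⌊98/15⌋ + ⌊98/57⌋ + ⌊98/95⌋ − ⌊98/285⌋ = 50.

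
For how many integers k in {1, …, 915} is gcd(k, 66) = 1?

Prime factors of 66: 2, 3, 11. Count integers ≤ 915 divisible by none of them.
By inclusion–exclusion: 915 − ⌊915/2⌋ − ⌊915/3⌋ − ⌊915/11⌋ + ⌊915/6⌋ + ⌊915/22⌋ + ⌊915/33⌋ − ⌊915/66⌋ = 277.

277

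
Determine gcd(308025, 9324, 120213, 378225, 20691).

308025 = 3² · 5² · 37²; 9324 = 2² · 3² · 7 · 37; 120213 = 3² · 19² · 37; 378225 = 3² · 5² · 41²; 20691 = 3² · 11² · 19
gcd takes min exponent of each prime: 3² = 9

9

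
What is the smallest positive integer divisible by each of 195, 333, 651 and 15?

4696965

195 = 3 · 5 · 13; 333 = 3² · 37; 651 = 3 · 7 · 31; 15 = 3 · 5
lcm takes max exponent of each prime: 3² · 5 · 7 · 13 · 31 · 37 = 4696965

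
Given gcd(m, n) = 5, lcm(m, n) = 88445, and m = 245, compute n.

1805

Using mn = gcd(m,n)·lcm(m,n) = 5·88445 = 442225, we get n = 442225/245 = 1805.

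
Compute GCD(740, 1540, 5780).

20

gcd(740, 1540): 1540 = 2·740 + 60; 740 = 12·60 + 20; 60 = 3·20 + 0 → 20
gcd(20, 5780): 5780 = 289·20 + 0 → 20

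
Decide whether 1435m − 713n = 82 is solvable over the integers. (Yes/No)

gcd(1435, 713): 1435 = 2·713 + 9; 713 = 79·9 + 2; 9 = 4·2 + 1; 2 = 2·1 + 0 → 1
1 divides 82, so a solution exists.

Yes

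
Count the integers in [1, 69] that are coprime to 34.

34 = 2·17. Inclusion–exclusion on these primes:
69 − ⌊69/2⌋ − ⌊69/17⌋ + ⌊69/34⌋ = 33

33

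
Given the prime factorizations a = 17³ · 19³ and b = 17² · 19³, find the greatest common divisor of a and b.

min exponent per shared prime: 17² · 19³ = 1982251

1982251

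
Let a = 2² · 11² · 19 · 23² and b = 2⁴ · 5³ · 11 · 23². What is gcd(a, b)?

23276

min exponent per shared prime: 2² · 11 · 23² = 23276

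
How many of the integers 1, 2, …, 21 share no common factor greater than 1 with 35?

35 = 5·7. Inclusion–exclusion on these primes:
21 − ⌊21/5⌋ − ⌊21/7⌋ + ⌊21/35⌋ = 14

14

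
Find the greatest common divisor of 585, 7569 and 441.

585 = 3² · 5 · 13; 7569 = 3² · 29²; 441 = 3² · 7²
gcd takes min exponent of each prime: 3² = 9

9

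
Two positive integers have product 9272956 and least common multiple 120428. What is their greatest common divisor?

gcd·lcm = product, so gcd = 9272956/120428 = 77.

77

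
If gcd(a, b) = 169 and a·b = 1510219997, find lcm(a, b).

8936213

gcd·lcm = product, so lcm = 1510219997/169 = 8936213.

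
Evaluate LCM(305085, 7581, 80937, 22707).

305085 = 3 · 5 · 11 · 43²; 7581 = 3 · 7 · 19²; 80937 = 3² · 17 · 23²; 22707 = 3³ · 29²
lcm takes max exponent of each prime: 3³ · 5 · 7 · 11 · 17 · 19² · 23² · 29² · 43² = 52477023752206515

52477023752206515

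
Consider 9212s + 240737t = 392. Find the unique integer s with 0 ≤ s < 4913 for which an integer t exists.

3136

Reduce mod 240737: 9212s ≡ 392 (mod 240737). With g = gcd(9212, 240737) = 49 dividing 392, divide through: 188s ≡ 8 (mod 4913).
Since gcd(188, 4913) = 1, s ≡ 8·(188)⁻¹ ≡ 3136 (mod 4913). Smallest non-negative: 3136.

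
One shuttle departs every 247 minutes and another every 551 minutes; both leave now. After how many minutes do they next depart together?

7163

247 = 13 · 19; 551 = 19 · 29
max exponents: 13 · 19 · 29 = 7163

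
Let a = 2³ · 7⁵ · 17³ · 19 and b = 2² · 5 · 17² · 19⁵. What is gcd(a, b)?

21964

min exponent per shared prime: 2² · 17² · 19 = 21964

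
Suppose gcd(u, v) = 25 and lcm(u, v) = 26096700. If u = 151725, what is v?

u·v = gcd·lcm = 25·26096700 = 652417500, so v = 652417500/151725 = 4300.

4300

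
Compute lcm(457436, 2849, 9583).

6888528724

457436 = 2² · 7 · 17 · 31²; 2849 = 7 · 11 · 37; 9583 = 7 · 37²
lcm takes max exponent of each prime: 2² · 7 · 11 · 17 · 31² · 37² = 6888528724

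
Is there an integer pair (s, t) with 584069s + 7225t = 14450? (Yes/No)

gcd(584069, 7225): 584069 = 80·7225 + 6069; 7225 = 1·6069 + 1156; 6069 = 5·1156 + 289; 1156 = 4·289 + 0 → 289
289 divides 14450, so a solution exists.

Yes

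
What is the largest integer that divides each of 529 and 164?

1

Euclid: 529 = 3·164 + 37; 164 = 4·37 + 16; 37 = 2·16 + 5; 16 = 3·5 + 1; 5 = 5·1 + 0. Last nonzero remainder: 1.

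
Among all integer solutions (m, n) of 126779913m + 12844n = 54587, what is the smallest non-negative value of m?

gcd(126779913, 12844) = 3211 (Euclid: 126779913 = 9870·12844 + 9633; 12844 = 1·9633 + 3211; 9633 = 3·3211 + 0), and 3211 | 54587.
Extended Euclid: 126779913·(-1) + 12844·(9871) = 3211. Scale by 17: m₀ = -17.
General solution m = m₀ + 4t; reducing mod 4 gives m = 3 (and n = -29608).

3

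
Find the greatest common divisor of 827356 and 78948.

827356 = 2² · 17 · 23³
78948 = 2² · 3³ · 17 · 43
Common: 2² · 17 = 68

68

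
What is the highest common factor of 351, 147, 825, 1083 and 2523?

3

351 = 3³ · 13; 147 = 3 · 7²; 825 = 3 · 5² · 11; 1083 = 3 · 19²; 2523 = 3 · 29²
gcd takes min exponent of each prime: 3 = 3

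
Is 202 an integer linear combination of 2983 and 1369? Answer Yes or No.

By Bézout, 2983u + 1369v = 202 has integer solutions iff gcd(2983, 1369) | 202.
Euclid: 2983 = 2·1369 + 245; 1369 = 5·245 + 144; 245 = 1·144 + 101; 144 = 1·101 + 43; 101 = 2·43 + 15; 43 = 2·15 + 13; 15 = 1·13 + 2; 13 = 6·2 + 1; 2 = 2·1 + 0. gcd = 1; 202 mod 1 = 0. Yes.

Yes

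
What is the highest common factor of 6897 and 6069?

6897 = 3 · 11² · 19
6069 = 3 · 7 · 17²
Common: 3 = 3

3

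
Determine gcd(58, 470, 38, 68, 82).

2

gcd(58, 470): 470 = 8·58 + 6; 58 = 9·6 + 4; 6 = 1·4 + 2; 4 = 2·2 + 0 → 2
gcd(2, 38): 38 = 19·2 + 0 → 2
gcd(2, 68): 68 = 34·2 + 0 → 2
gcd(2, 82): 82 = 41·2 + 0 → 2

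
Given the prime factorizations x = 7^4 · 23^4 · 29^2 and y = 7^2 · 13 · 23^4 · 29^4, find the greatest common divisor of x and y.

11531967769

min exponent per shared prime: 7^2 · 23^4 · 29^2 = 11531967769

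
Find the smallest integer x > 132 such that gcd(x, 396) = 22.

154

gcd(x, 396) = 22 forces 22 | x; write x = 22s. Then gcd(22s, 22·18) = 22·gcd(s, 18), so need gcd(s, 18) = 1.
22s > 132 gives s ≥ 7. The least s ≥ 7 coprime to 18 is 7, so x = 22·7 = 154.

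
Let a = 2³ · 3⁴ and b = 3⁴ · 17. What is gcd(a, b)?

min exponent per shared prime: 3⁴ = 81

81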